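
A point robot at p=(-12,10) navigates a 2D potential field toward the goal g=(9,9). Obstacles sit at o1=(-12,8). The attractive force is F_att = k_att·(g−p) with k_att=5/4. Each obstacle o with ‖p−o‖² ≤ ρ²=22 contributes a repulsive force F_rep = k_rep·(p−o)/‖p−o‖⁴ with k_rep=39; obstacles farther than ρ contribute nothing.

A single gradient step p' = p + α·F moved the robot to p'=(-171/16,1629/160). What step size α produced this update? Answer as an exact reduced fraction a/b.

α = 1/20

F_att = 5/4·(g−p) = 5/4·(21,-1) = (26.2500,-1.2500)
o1: d²=4 ≤ ρ²=22; F_rep = 39·(0,2)/4² = (0.0000,4.8750)
F = F_att + ΣF_rep = (26.2500,3.6250)
Δp = p'−p = (1.3125,0.1812); α = Δx/Fx = (21/16) / (105/4) = 1/20
check: Δy/Fy = (29/160) / (29/8) = 1/20 ✓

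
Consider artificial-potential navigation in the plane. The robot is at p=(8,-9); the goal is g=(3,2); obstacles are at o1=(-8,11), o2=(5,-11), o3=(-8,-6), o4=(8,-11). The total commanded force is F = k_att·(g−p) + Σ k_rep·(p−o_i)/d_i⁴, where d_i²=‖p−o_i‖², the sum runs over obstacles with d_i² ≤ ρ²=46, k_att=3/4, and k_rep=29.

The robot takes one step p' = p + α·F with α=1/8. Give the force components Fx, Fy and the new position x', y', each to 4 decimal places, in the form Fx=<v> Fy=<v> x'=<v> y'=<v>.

F_att = 3/4·(g−p) = 3/4·(-5,11) = (-3.7500,8.2500)
o1: d²=656 > ρ²=46 → inactive
o2: d²=13 ≤ ρ²=46; F_rep = 29·(3,2)/13² = (0.5148,0.3432)
o3: d²=265 > ρ²=46 → inactive
o4: d²=4 ≤ ρ²=46; F_rep = 29·(0,2)/4² = (0.0000,3.6250)
F = F_att + ΣF_rep = (-3.2352,12.2182)
p' = p + 1/8·F = (7.5956,-7.4727)

Fx=-3.2352 Fy=12.2182 x'=7.5956 y'=-7.4727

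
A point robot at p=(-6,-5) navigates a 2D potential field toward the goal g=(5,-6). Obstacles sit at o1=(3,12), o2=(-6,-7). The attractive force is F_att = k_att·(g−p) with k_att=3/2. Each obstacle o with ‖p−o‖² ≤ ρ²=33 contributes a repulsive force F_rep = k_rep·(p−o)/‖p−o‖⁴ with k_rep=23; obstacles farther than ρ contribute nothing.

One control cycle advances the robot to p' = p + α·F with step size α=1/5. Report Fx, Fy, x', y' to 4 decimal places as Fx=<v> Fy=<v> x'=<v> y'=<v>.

F_att = 3/2·(g−p) = 3/2·(11,-1) = (16.5000,-1.5000)
o1: d²=370 > ρ²=33 → inactive
o2: d²=4 ≤ ρ²=33; F_rep = 23·(0,2)/4² = (0.0000,2.8750)
F = F_att + ΣF_rep = (16.5000,1.3750)
p' = p + 1/5·F = (-2.7000,-4.7250)

Fx=16.5000 Fy=1.3750 x'=-2.7000 y'=-4.7250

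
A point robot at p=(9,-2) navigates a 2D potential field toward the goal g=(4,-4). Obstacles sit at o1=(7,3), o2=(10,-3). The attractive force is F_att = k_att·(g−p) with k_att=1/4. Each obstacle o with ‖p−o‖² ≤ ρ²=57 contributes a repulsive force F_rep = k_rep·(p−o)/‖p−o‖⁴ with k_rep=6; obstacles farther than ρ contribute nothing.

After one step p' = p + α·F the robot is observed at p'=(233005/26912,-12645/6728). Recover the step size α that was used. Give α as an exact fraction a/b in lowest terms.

F_att = 1/4·(g−p) = 1/4·(-5,-2) = (-1.2500,-0.5000)
o1: d²=29 ≤ ρ²=57; F_rep = 6·(2,-5)/29² = (0.0143,-0.0357)
o2: d²=2 ≤ ρ²=57; F_rep = 6·(-1,1)/2² = (-1.5000,1.5000)
F = F_att + ΣF_rep = (-2.7357,0.9643)
Δp = p'−p = (-0.3420,0.1205); α = Δx/Fx = (-9203/26912) / (-9203/3364) = 1/8
check: Δy/Fy = (811/6728) / (811/841) = 1/8 ✓

α = 1/8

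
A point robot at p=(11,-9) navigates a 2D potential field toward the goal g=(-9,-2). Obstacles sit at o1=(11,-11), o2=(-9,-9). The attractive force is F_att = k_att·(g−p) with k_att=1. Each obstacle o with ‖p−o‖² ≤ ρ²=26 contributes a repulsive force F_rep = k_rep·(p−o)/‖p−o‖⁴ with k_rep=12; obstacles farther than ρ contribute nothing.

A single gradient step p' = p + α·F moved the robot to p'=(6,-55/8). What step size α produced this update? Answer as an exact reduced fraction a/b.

α = 1/4

F_att = 1·(g−p) = 1·(-20,7) = (-20.0000,7.0000)
o1: d²=4 ≤ ρ²=26; F_rep = 12·(0,2)/4² = (0.0000,1.5000)
o2: d²=400 > ρ²=26 → inactive
F = F_att + ΣF_rep = (-20.0000,8.5000)
Δp = p'−p = (-5.0000,2.1250); α = Δx/Fx = (-5) / (-20) = 1/4
check: Δy/Fy = (17/8) / (17/2) = 1/4 ✓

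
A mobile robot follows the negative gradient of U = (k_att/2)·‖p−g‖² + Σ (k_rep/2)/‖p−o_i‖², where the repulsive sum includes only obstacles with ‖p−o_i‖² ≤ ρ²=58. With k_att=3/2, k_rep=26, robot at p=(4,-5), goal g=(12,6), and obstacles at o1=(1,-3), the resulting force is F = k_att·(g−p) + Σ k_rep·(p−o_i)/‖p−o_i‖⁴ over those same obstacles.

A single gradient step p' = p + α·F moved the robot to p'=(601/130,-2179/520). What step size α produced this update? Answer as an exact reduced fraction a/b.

α = 1/20

F_att = 3/2·(g−p) = 3/2·(8,11) = (12.0000,16.5000)
o1: d²=13 ≤ ρ²=58; F_rep = 26·(3,-2)/13² = (0.4615,-0.3077)
F = F_att + ΣF_rep = (12.4615,16.1923)
Δp = p'−p = (0.6231,0.8096); α = Δx/Fx = (81/130) / (162/13) = 1/20
check: Δy/Fy = (421/520) / (421/26) = 1/20 ✓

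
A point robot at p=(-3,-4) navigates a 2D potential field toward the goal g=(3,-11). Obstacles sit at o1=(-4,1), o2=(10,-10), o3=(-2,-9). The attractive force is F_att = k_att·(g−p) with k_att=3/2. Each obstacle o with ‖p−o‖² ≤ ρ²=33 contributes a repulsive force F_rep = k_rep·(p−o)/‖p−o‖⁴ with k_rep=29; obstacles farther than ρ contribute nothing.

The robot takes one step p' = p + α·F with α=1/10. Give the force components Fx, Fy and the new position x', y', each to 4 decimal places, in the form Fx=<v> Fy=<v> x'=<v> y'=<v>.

F_att = 3/2·(g−p) = 3/2·(6,-7) = (9.0000,-10.5000)
o1: d²=26 ≤ ρ²=33; F_rep = 29·(1,-5)/26² = (0.0429,-0.2145)
o2: d²=205 > ρ²=33 → inactive
o3: d²=26 ≤ ρ²=33; F_rep = 29·(-1,5)/26² = (-0.0429,0.2145)
F = F_att + ΣF_rep = (9.0000,-10.5000)
p' = p + 1/10·F = (-2.1000,-5.0500)

Fx=9.0000 Fy=-10.5000 x'=-2.1000 y'=-5.0500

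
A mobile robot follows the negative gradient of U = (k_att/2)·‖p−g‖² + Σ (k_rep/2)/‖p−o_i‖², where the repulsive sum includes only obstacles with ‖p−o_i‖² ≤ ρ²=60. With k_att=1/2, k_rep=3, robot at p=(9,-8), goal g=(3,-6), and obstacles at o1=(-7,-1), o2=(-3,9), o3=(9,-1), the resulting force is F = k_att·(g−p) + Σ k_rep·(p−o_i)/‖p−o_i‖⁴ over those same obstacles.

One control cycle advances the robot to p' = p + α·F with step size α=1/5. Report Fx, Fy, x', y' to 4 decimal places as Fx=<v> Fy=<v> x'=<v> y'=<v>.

F_att = 1/2·(g−p) = 1/2·(-6,2) = (-3.0000,1.0000)
o1: d²=305 > ρ²=60 → inactive
o2: d²=433 > ρ²=60 → inactive
o3: d²=49 ≤ ρ²=60; F_rep = 3·(0,-7)/49² = (0.0000,-0.0087)
F = F_att + ΣF_rep = (-3.0000,0.9913)
p' = p + 1/5·F = (8.4000,-7.8017)

Fx=-3.0000 Fy=0.9913 x'=8.4000 y'=-7.8017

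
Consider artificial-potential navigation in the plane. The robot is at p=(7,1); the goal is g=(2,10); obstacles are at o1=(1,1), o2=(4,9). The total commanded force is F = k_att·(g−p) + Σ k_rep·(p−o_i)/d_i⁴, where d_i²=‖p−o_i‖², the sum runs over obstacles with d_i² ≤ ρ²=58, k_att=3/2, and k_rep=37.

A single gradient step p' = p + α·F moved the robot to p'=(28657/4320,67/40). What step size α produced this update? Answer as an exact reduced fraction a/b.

α = 1/20

F_att = 3/2·(g−p) = 3/2·(-5,9) = (-7.5000,13.5000)
o1: d²=36 ≤ ρ²=58; F_rep = 37·(6,0)/36² = (0.1713,0.0000)
o2: d²=73 > ρ²=58 → inactive
F = F_att + ΣF_rep = (-7.3287,13.5000)
Δp = p'−p = (-0.3664,0.6750); α = Δx/Fx = (-1583/4320) / (-1583/216) = 1/20
check: Δy/Fy = (27/40) / (27/2) = 1/20 ✓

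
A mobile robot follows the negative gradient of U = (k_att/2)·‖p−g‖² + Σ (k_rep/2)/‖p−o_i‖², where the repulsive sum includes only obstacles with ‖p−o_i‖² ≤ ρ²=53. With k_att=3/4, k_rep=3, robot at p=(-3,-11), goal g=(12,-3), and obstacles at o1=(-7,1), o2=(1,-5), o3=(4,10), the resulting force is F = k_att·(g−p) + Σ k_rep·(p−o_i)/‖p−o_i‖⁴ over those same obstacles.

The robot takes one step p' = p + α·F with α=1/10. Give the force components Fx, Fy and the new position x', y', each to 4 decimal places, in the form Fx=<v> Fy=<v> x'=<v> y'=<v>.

F_att = 3/4·(g−p) = 3/4·(15,8) = (11.2500,6.0000)
o1: d²=160 > ρ²=53 → inactive
o2: d²=52 ≤ ρ²=53; F_rep = 3·(-4,-6)/52² = (-0.0044,-0.0067)
o3: d²=490 > ρ²=53 → inactive
F = F_att + ΣF_rep = (11.2456,5.9933)
p' = p + 1/10·F = (-1.8754,-10.4007)

Fx=11.2456 Fy=5.9933 x'=-1.8754 y'=-10.4007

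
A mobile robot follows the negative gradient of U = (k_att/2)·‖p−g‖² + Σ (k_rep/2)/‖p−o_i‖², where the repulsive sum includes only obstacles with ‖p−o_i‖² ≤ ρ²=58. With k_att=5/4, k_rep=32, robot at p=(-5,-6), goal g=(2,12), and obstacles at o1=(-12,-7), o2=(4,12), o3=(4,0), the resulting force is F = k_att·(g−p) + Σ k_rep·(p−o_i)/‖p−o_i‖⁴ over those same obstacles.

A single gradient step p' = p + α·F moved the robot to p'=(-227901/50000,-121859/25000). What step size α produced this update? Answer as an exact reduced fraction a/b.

F_att = 5/4·(g−p) = 5/4·(7,18) = (8.7500,22.5000)
o1: d²=50 ≤ ρ²=58; F_rep = 32·(7,1)/50² = (0.0896,0.0128)
o2: d²=405 > ρ²=58 → inactive
o3: d²=117 > ρ²=58 → inactive
F = F_att + ΣF_rep = (8.8396,22.5128)
Δp = p'−p = (0.4420,1.1256); α = Δx/Fx = (22099/50000) / (22099/2500) = 1/20
check: Δy/Fy = (28141/25000) / (28141/1250) = 1/20 ✓

α = 1/20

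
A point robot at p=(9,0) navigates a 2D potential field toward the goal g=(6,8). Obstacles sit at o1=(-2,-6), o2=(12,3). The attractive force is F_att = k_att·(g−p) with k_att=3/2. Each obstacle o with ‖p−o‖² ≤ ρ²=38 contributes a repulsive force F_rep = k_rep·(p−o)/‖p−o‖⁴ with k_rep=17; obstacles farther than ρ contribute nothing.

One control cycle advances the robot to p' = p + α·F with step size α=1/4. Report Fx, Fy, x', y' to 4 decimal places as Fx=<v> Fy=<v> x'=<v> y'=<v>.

F_att = 3/2·(g−p) = 3/2·(-3,8) = (-4.5000,12.0000)
o1: d²=157 > ρ²=38 → inactive
o2: d²=18 ≤ ρ²=38; F_rep = 17·(-3,-3)/18² = (-0.1574,-0.1574)
F = F_att + ΣF_rep = (-4.6574,11.8426)
p' = p + 1/4·F = (7.8356,2.9606)

Fx=-4.6574 Fy=11.8426 x'=7.8356 y'=2.9606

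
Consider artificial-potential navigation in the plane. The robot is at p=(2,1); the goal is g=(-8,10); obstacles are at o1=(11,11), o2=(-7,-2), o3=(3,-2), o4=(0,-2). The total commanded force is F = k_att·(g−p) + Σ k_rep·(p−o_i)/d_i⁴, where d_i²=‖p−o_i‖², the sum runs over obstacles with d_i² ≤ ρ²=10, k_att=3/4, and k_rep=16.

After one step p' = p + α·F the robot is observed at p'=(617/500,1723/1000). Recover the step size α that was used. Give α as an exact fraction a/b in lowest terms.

F_att = 3/4·(g−p) = 3/4·(-10,9) = (-7.5000,6.7500)
o1: d²=181 > ρ²=10 → inactive
o2: d²=90 > ρ²=10 → inactive
o3: d²=10 ≤ ρ²=10; F_rep = 16·(-1,3)/10² = (-0.1600,0.4800)
o4: d²=13 > ρ²=10 → inactive
F = F_att + ΣF_rep = (-7.6600,7.2300)
Δp = p'−p = (-0.7660,0.7230); α = Δx/Fx = (-383/500) / (-383/50) = 1/10
check: Δy/Fy = (723/1000) / (723/100) = 1/10 ✓

α = 1/10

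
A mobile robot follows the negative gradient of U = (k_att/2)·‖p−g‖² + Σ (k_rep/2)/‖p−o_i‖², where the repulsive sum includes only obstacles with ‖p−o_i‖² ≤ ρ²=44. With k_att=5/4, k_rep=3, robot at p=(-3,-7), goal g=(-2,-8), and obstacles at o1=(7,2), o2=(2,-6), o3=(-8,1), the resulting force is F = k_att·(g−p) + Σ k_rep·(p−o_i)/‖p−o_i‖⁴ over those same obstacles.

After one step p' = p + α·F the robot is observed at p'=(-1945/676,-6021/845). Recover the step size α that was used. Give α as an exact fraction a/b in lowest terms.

α = 1/10

F_att = 5/4·(g−p) = 5/4·(1,-1) = (1.2500,-1.2500)
o1: d²=181 > ρ²=44 → inactive
o2: d²=26 ≤ ρ²=44; F_rep = 3·(-5,-1)/26² = (-0.0222,-0.0044)
o3: d²=89 > ρ²=44 → inactive
F = F_att + ΣF_rep = (1.2278,-1.2544)
Δp = p'−p = (0.1228,-0.1254); α = Δx/Fx = (83/676) / (415/338) = 1/10
check: Δy/Fy = (-106/845) / (-212/169) = 1/10 ✓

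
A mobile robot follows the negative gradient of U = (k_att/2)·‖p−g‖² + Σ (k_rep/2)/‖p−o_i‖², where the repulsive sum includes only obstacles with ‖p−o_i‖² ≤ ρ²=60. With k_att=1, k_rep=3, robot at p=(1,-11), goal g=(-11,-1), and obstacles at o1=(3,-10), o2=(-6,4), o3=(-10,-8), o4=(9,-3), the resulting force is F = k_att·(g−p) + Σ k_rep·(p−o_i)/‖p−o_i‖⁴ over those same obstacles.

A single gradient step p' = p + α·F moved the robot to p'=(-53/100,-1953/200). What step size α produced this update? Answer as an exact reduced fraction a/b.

F_att = 1·(g−p) = 1·(-12,10) = (-12.0000,10.0000)
o1: d²=5 ≤ ρ²=60; F_rep = 3·(-2,-1)/5² = (-0.2400,-0.1200)
o2: d²=274 > ρ²=60 → inactive
o3: d²=130 > ρ²=60 → inactive
o4: d²=128 > ρ²=60 → inactive
F = F_att + ΣF_rep = (-12.2400,9.8800)
Δp = p'−p = (-1.5300,1.2350); α = Δx/Fx = (-153/100) / (-306/25) = 1/8
check: Δy/Fy = (247/200) / (247/25) = 1/8 ✓

α = 1/8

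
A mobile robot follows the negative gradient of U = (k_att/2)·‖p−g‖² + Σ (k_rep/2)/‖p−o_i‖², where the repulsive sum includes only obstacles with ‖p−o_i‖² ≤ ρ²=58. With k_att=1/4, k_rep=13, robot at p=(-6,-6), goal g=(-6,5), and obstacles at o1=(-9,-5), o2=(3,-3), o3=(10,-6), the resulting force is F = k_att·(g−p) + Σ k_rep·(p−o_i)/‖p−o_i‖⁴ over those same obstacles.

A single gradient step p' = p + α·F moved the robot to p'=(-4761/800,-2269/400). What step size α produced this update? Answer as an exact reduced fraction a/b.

F_att = 1/4·(g−p) = 1/4·(0,11) = (0.0000,2.7500)
o1: d²=10 ≤ ρ²=58; F_rep = 13·(3,-1)/10² = (0.3900,-0.1300)
o2: d²=90 > ρ²=58 → inactive
o3: d²=256 > ρ²=58 → inactive
F = F_att + ΣF_rep = (0.3900,2.6200)
Δp = p'−p = (0.0488,0.3275); α = Δx/Fx = (39/800) / (39/100) = 1/8
check: Δy/Fy = (131/400) / (131/50) = 1/8 ✓

α = 1/8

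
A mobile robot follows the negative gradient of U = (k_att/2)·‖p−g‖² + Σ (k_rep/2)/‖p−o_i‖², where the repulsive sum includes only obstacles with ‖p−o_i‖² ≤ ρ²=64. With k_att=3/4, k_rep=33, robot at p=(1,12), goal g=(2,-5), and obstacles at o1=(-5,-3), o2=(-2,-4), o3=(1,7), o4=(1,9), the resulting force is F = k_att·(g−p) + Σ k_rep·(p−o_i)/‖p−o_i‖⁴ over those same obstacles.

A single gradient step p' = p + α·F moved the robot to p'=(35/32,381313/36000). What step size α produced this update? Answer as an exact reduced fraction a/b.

α = 1/8

F_att = 3/4·(g−p) = 3/4·(1,-17) = (0.7500,-12.7500)
o1: d²=261 > ρ²=64 → inactive
o2: d²=265 > ρ²=64 → inactive
o3: d²=25 ≤ ρ²=64; F_rep = 33·(0,5)/25² = (0.0000,0.2640)
o4: d²=9 ≤ ρ²=64; F_rep = 33·(0,3)/9² = (0.0000,1.2222)
F = F_att + ΣF_rep = (0.7500,-11.2638)
Δp = p'−p = (0.0938,-1.4080); α = Δx/Fx = (3/32) / (3/4) = 1/8
check: Δy/Fy = (-50687/36000) / (-50687/4500) = 1/8 ✓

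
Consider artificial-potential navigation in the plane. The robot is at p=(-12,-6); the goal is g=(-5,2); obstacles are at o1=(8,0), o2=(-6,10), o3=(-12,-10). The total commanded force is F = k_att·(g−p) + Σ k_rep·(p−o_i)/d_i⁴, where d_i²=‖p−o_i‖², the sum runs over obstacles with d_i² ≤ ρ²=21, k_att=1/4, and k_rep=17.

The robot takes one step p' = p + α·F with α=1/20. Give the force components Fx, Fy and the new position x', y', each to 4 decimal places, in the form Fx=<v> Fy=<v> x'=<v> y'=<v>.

Fx=1.7500 Fy=2.2656 x'=-11.9125 y'=-5.8867

F_att = 1/4·(g−p) = 1/4·(7,8) = (1.7500,2.0000)
o1: d²=436 > ρ²=21 → inactive
o2: d²=292 > ρ²=21 → inactive
o3: d²=16 ≤ ρ²=21; F_rep = 17·(0,4)/16² = (0.0000,0.2656)
F = F_att + ΣF_rep = (1.7500,2.2656)
p' = p + 1/20·F = (-11.9125,-5.8867)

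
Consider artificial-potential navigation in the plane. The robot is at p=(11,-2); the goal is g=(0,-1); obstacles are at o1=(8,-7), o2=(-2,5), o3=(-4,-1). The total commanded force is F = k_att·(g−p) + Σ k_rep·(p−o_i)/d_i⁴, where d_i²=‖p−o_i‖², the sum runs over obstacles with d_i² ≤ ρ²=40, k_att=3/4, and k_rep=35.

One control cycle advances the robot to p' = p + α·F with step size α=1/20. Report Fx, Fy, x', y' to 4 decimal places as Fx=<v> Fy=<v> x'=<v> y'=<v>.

Fx=-8.1592 Fy=0.9014 x'=10.5920 y'=-1.9549

F_att = 3/4·(g−p) = 3/4·(-11,1) = (-8.2500,0.7500)
o1: d²=34 ≤ ρ²=40; F_rep = 35·(3,5)/34² = (0.0908,0.1514)
o2: d²=218 > ρ²=40 → inactive
o3: d²=226 > ρ²=40 → inactive
F = F_att + ΣF_rep = (-8.1592,0.9014)
p' = p + 1/20·F = (10.5920,-1.9549)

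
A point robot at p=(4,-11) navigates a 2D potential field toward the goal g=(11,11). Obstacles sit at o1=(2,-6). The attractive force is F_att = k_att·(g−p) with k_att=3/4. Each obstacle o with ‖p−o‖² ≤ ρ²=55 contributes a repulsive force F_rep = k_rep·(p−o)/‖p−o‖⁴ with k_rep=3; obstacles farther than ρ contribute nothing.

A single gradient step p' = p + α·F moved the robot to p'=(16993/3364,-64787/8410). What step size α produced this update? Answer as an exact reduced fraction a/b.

F_att = 3/4·(g−p) = 3/4·(7,22) = (5.2500,16.5000)
o1: d²=29 ≤ ρ²=55; F_rep = 3·(2,-5)/29² = (0.0071,-0.0178)
F = F_att + ΣF_rep = (5.2571,16.4822)
Δp = p'−p = (1.0514,3.2964); α = Δx/Fx = (3537/3364) / (17685/3364) = 1/5
check: Δy/Fy = (27723/8410) / (27723/1682) = 1/5 ✓

α = 1/5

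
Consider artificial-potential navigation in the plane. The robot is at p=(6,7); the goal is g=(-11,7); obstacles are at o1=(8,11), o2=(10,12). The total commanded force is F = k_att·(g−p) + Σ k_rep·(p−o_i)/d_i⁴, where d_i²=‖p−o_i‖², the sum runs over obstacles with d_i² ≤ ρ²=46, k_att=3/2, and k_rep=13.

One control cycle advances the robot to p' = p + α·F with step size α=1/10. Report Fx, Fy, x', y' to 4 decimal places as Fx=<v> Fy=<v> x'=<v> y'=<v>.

F_att = 3/2·(g−p) = 3/2·(-17,0) = (-25.5000,0.0000)
o1: d²=20 ≤ ρ²=46; F_rep = 13·(-2,-4)/20² = (-0.0650,-0.1300)
o2: d²=41 ≤ ρ²=46; F_rep = 13·(-4,-5)/41² = (-0.0309,-0.0387)
F = F_att + ΣF_rep = (-25.5959,-0.1687)
p' = p + 1/10·F = (3.4404,6.9831)

Fx=-25.5959 Fy=-0.1687 x'=3.4404 y'=6.9831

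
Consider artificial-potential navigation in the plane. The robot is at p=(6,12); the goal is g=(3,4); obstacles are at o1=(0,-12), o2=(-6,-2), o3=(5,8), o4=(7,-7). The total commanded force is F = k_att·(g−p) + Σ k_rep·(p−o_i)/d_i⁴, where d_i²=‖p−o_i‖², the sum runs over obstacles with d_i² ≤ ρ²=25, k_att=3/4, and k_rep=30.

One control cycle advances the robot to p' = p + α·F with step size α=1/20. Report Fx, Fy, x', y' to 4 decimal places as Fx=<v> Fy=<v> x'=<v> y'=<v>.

Fx=-2.1462 Fy=-5.5848 x'=5.8927 y'=11.7208

F_att = 3/4·(g−p) = 3/4·(-3,-8) = (-2.2500,-6.0000)
o1: d²=612 > ρ²=25 → inactive
o2: d²=340 > ρ²=25 → inactive
o3: d²=17 ≤ ρ²=25; F_rep = 30·(1,4)/17² = (0.1038,0.4152)
o4: d²=362 > ρ²=25 → inactive
F = F_att + ΣF_rep = (-2.1462,-5.5848)
p' = p + 1/20·F = (5.8927,11.7208)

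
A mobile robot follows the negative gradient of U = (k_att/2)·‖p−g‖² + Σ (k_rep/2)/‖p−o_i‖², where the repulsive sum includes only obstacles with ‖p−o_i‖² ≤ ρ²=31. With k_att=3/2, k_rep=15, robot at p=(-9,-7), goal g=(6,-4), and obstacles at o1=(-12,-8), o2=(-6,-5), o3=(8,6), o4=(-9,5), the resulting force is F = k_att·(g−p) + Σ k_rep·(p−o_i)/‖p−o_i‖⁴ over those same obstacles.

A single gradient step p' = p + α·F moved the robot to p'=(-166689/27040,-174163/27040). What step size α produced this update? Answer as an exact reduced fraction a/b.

F_att = 3/2·(g−p) = 3/2·(15,3) = (22.5000,4.5000)
o1: d²=10 ≤ ρ²=31; F_rep = 15·(3,1)/10² = (0.4500,0.1500)
o2: d²=13 ≤ ρ²=31; F_rep = 15·(-3,-2)/13² = (-0.2663,-0.1775)
o3: d²=458 > ρ²=31 → inactive
o4: d²=144 > ρ²=31 → inactive
F = F_att + ΣF_rep = (22.6837,4.4725)
Δp = p'−p = (2.8355,0.5591); α = Δx/Fx = (76671/27040) / (76671/3380) = 1/8
check: Δy/Fy = (15117/27040) / (15117/3380) = 1/8 ✓

α = 1/8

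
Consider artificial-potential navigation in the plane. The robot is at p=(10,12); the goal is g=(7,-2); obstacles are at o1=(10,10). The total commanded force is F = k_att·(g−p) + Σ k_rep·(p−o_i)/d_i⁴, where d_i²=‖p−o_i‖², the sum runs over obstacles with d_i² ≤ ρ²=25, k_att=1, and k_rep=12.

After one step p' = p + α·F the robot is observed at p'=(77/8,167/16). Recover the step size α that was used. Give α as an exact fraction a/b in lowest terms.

F_att = 1·(g−p) = 1·(-3,-14) = (-3.0000,-14.0000)
o1: d²=4 ≤ ρ²=25; F_rep = 12·(0,2)/4² = (0.0000,1.5000)
F = F_att + ΣF_rep = (-3.0000,-12.5000)
Δp = p'−p = (-0.3750,-1.5625); α = Δx/Fx = (-3/8) / (-3) = 1/8
check: Δy/Fy = (-25/16) / (-25/2) = 1/8 ✓

α = 1/8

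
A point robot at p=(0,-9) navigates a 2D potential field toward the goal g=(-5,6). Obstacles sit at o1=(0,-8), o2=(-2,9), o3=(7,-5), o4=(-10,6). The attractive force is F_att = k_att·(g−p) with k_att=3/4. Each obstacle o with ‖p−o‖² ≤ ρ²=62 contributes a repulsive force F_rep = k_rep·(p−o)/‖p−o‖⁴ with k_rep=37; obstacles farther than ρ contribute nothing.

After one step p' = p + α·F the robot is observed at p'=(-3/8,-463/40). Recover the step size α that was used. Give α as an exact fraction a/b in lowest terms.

F_att = 3/4·(g−p) = 3/4·(-5,15) = (-3.7500,11.2500)
o1: d²=1 ≤ ρ²=62; F_rep = 37·(0,-1)/1² = (0.0000,-37.0000)
o2: d²=328 > ρ²=62 → inactive
o3: d²=65 > ρ²=62 → inactive
o4: d²=325 > ρ²=62 → inactive
F = F_att + ΣF_rep = (-3.7500,-25.7500)
Δp = p'−p = (-0.3750,-2.5750); α = Δx/Fx = (-3/8) / (-15/4) = 1/10
check: Δy/Fy = (-103/40) / (-103/4) = 1/10 ✓

α = 1/10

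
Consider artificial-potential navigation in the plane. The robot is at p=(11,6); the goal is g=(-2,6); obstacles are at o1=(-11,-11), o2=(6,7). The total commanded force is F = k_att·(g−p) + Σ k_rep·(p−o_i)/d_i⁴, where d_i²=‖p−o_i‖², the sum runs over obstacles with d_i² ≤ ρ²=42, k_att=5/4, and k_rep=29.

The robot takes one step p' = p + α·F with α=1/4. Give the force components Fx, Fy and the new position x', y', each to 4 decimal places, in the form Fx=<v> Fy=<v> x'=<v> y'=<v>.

F_att = 5/4·(g−p) = 5/4·(-13,0) = (-16.2500,0.0000)
o1: d²=773 > ρ²=42 → inactive
o2: d²=26 ≤ ρ²=42; F_rep = 29·(5,-1)/26² = (0.2145,-0.0429)
F = F_att + ΣF_rep = (-16.0355,-0.0429)
p' = p + 1/4·F = (6.9911,5.9893)

Fx=-16.0355 Fy=-0.0429 x'=6.9911 y'=5.9893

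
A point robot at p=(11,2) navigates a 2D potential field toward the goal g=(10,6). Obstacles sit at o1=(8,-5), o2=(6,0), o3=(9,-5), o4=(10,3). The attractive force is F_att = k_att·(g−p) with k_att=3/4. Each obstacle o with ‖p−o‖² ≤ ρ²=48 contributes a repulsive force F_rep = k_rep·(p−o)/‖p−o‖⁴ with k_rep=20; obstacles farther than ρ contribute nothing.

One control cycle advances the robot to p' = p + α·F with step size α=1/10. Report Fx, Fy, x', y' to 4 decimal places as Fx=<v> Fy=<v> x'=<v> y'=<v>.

Fx=4.3689 Fy=-1.9524 x'=11.4369 y'=1.8048

F_att = 3/4·(g−p) = 3/4·(-1,4) = (-0.7500,3.0000)
o1: d²=58 > ρ²=48 → inactive
o2: d²=29 ≤ ρ²=48; F_rep = 20·(5,2)/29² = (0.1189,0.0476)
o3: d²=53 > ρ²=48 → inactive
o4: d²=2 ≤ ρ²=48; F_rep = 20·(1,-1)/2² = (5.0000,-5.0000)
F = F_att + ΣF_rep = (4.3689,-1.9524)
p' = p + 1/10·F = (11.4369,1.8048)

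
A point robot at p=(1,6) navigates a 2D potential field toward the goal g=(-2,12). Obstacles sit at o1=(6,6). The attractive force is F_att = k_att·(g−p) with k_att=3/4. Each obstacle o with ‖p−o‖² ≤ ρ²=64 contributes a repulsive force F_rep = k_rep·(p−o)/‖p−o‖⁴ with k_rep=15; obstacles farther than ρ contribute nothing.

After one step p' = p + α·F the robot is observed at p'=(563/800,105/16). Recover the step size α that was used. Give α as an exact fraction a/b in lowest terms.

F_att = 3/4·(g−p) = 3/4·(-3,6) = (-2.2500,4.5000)
o1: d²=25 ≤ ρ²=64; F_rep = 15·(-5,0)/25² = (-0.1200,0.0000)
F = F_att + ΣF_rep = (-2.3700,4.5000)
Δp = p'−p = (-0.2963,0.5625); α = Δx/Fx = (-237/800) / (-237/100) = 1/8
check: Δy/Fy = (9/16) / (9/2) = 1/8 ✓

α = 1/8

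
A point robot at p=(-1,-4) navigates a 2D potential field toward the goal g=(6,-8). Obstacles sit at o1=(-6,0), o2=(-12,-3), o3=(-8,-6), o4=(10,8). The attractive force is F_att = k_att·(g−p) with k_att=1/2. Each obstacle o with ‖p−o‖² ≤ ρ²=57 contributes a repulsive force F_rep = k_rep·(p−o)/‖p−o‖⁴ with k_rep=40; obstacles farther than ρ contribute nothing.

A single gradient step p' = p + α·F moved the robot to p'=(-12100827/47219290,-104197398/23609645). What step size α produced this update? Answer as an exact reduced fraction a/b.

α = 1/5

F_att = 1/2·(g−p) = 1/2·(7,-4) = (3.5000,-2.0000)
o1: d²=41 ≤ ρ²=57; F_rep = 40·(5,-4)/41² = (0.1190,-0.0952)
o2: d²=122 > ρ²=57 → inactive
o3: d²=53 ≤ ρ²=57; F_rep = 40·(7,2)/53² = (0.0997,0.0285)
o4: d²=265 > ρ²=57 → inactive
F = F_att + ΣF_rep = (3.7187,-2.0667)
Δp = p'−p = (0.7437,-0.4133); α = Δx/Fx = (35118463/47219290) / (35118463/9443858) = 1/5
check: Δy/Fy = (-9758818/23609645) / (-9758818/4721929) = 1/5 ✓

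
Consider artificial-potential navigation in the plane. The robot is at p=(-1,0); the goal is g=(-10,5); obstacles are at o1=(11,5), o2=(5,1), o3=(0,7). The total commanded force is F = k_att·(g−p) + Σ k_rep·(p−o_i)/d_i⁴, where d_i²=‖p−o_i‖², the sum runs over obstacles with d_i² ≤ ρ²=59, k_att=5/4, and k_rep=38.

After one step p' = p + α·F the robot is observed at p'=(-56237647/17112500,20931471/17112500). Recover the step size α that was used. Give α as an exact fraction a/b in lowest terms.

F_att = 5/4·(g−p) = 5/4·(-9,5) = (-11.2500,6.2500)
o1: d²=169 > ρ²=59 → inactive
o2: d²=37 ≤ ρ²=59; F_rep = 38·(-6,-1)/37² = (-0.1665,-0.0278)
o3: d²=50 ≤ ρ²=59; F_rep = 38·(-1,-7)/50² = (-0.0152,-0.1064)
F = F_att + ΣF_rep = (-11.4317,6.1158)
Δp = p'−p = (-2.2863,1.2232); α = Δx/Fx = (-39125147/17112500) / (-39125147/3422500) = 1/5
check: Δy/Fy = (20931471/17112500) / (20931471/3422500) = 1/5 ✓

α = 1/5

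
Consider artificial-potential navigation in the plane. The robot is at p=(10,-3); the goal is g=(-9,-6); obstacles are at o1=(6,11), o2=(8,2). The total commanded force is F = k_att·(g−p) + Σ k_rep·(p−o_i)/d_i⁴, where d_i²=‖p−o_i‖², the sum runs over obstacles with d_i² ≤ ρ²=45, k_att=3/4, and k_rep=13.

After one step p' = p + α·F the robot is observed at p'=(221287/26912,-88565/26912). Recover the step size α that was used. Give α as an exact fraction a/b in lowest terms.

F_att = 3/4·(g−p) = 3/4·(-19,-3) = (-14.2500,-2.2500)
o1: d²=212 > ρ²=45 → inactive
o2: d²=29 ≤ ρ²=45; F_rep = 13·(2,-5)/29² = (0.0309,-0.0773)
F = F_att + ΣF_rep = (-14.2191,-2.3273)
Δp = p'−p = (-1.7774,-0.2909); α = Δx/Fx = (-47833/26912) / (-47833/3364) = 1/8
check: Δy/Fy = (-7829/26912) / (-7829/3364) = 1/8 ✓

α = 1/8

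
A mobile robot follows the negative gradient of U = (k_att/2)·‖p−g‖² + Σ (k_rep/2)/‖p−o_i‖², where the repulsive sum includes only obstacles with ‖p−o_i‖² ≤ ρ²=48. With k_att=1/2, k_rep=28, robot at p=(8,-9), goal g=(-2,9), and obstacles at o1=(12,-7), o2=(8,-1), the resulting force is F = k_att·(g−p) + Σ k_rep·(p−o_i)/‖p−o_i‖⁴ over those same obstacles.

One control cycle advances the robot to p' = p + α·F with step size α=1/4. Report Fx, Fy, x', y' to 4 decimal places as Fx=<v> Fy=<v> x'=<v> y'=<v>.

F_att = 1/2·(g−p) = 1/2·(-10,18) = (-5.0000,9.0000)
o1: d²=20 ≤ ρ²=48; F_rep = 28·(-4,-2)/20² = (-0.2800,-0.1400)
o2: d²=64 > ρ²=48 → inactive
F = F_att + ΣF_rep = (-5.2800,8.8600)
p' = p + 1/4·F = (6.6800,-6.7850)

Fx=-5.2800 Fy=8.8600 x'=6.6800 y'=-6.7850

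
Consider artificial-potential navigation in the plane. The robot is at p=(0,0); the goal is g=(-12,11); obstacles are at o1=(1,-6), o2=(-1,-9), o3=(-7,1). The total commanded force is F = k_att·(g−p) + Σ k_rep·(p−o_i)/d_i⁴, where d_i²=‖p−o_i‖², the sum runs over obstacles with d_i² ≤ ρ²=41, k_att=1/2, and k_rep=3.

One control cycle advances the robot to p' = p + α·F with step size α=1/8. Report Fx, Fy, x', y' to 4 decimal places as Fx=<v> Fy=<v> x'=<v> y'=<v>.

Fx=-6.0022 Fy=5.5131 x'=-0.7503 y'=0.6891

F_att = 1/2·(g−p) = 1/2·(-12,11) = (-6.0000,5.5000)
o1: d²=37 ≤ ρ²=41; F_rep = 3·(-1,6)/37² = (-0.0022,0.0131)
o2: d²=82 > ρ²=41 → inactive
o3: d²=50 > ρ²=41 → inactive
F = F_att + ΣF_rep = (-6.0022,5.5131)
p' = p + 1/8·F = (-0.7503,0.6891)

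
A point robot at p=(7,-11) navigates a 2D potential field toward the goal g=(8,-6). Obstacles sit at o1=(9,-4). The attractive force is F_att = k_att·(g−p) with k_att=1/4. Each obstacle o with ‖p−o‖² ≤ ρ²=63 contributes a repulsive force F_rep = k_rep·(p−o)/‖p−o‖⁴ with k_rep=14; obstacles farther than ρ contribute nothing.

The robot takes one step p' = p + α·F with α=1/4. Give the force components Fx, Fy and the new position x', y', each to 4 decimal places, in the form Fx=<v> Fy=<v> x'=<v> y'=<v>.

Fx=0.2400 Fy=1.2151 x'=7.0600 y'=-10.6962

F_att = 1/4·(g−p) = 1/4·(1,5) = (0.2500,1.2500)
o1: d²=53 ≤ ρ²=63; F_rep = 14·(-2,-7)/53² = (-0.0100,-0.0349)
F = F_att + ΣF_rep = (0.2400,1.2151)
p' = p + 1/4·F = (7.0600,-10.6962)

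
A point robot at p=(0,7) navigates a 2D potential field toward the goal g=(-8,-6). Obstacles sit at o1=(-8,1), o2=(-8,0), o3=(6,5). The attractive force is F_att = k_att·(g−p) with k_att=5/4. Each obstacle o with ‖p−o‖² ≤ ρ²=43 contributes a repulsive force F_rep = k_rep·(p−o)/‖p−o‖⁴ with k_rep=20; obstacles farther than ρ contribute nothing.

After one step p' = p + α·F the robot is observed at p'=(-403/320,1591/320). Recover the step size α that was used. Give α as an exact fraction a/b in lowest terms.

F_att = 5/4·(g−p) = 5/4·(-8,-13) = (-10.0000,-16.2500)
o1: d²=100 > ρ²=43 → inactive
o2: d²=113 > ρ²=43 → inactive
o3: d²=40 ≤ ρ²=43; F_rep = 20·(-6,2)/40² = (-0.0750,0.0250)
F = F_att + ΣF_rep = (-10.0750,-16.2250)
Δp = p'−p = (-1.2594,-2.0281); α = Δx/Fx = (-403/320) / (-403/40) = 1/8
check: Δy/Fy = (-649/320) / (-649/40) = 1/8 ✓

α = 1/8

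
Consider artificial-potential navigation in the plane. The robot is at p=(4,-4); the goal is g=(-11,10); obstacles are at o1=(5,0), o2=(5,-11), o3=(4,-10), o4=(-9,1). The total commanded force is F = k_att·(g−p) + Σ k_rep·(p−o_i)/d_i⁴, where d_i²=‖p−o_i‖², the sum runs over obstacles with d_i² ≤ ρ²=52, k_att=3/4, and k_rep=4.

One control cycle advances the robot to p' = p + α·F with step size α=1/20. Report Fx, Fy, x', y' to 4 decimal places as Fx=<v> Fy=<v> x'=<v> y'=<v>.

F_att = 3/4·(g−p) = 3/4·(-15,14) = (-11.2500,10.5000)
o1: d²=17 ≤ ρ²=52; F_rep = 4·(-1,-4)/17² = (-0.0138,-0.0554)
o2: d²=50 ≤ ρ²=52; F_rep = 4·(-1,7)/50² = (-0.0016,0.0112)
o3: d²=36 ≤ ρ²=52; F_rep = 4·(0,6)/36² = (0.0000,0.0185)
o4: d²=194 > ρ²=52 → inactive
F = F_att + ΣF_rep = (-11.2654,10.4744)
p' = p + 1/20·F = (3.4367,-3.4763)

Fx=-11.2654 Fy=10.4744 x'=3.4367 y'=-3.4763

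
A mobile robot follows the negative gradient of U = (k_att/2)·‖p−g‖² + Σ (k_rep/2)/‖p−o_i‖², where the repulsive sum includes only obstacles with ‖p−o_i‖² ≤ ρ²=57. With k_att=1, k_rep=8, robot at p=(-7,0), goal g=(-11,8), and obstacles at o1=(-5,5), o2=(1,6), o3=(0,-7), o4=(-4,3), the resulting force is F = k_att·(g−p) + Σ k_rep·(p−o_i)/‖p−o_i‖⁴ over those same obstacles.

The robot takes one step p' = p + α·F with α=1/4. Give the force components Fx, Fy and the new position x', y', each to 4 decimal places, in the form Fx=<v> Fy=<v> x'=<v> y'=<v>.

F_att = 1·(g−p) = 1·(-4,8) = (-4.0000,8.0000)
o1: d²=29 ≤ ρ²=57; F_rep = 8·(-2,-5)/29² = (-0.0190,-0.0476)
o2: d²=100 > ρ²=57 → inactive
o3: d²=98 > ρ²=57 → inactive
o4: d²=18 ≤ ρ²=57; F_rep = 8·(-3,-3)/18² = (-0.0741,-0.0741)
F = F_att + ΣF_rep = (-4.0931,7.8784)
p' = p + 1/4·F = (-8.0233,1.9696)

Fx=-4.0931 Fy=7.8784 x'=-8.0233 y'=1.9696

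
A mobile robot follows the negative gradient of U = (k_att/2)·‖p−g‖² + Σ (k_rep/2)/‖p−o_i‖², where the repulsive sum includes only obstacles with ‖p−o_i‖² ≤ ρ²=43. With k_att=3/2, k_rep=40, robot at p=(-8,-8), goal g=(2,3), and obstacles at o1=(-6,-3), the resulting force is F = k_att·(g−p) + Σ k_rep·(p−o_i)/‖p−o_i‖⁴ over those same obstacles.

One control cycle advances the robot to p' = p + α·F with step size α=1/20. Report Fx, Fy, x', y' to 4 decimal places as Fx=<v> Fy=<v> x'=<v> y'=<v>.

Fx=14.9049 Fy=16.2622 x'=-7.2548 y'=-7.1869

F_att = 3/2·(g−p) = 3/2·(10,11) = (15.0000,16.5000)
o1: d²=29 ≤ ρ²=43; F_rep = 40·(-2,-5)/29² = (-0.0951,-0.2378)
F = F_att + ΣF_rep = (14.9049,16.2622)
p' = p + 1/20·F = (-7.2548,-7.1869)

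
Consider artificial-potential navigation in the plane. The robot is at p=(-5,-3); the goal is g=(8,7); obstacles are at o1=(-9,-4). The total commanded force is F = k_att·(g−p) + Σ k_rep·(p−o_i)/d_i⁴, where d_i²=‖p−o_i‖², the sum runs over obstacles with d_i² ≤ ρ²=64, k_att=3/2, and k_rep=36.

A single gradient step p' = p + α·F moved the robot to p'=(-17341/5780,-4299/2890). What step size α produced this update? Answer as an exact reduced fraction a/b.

F_att = 3/2·(g−p) = 3/2·(13,10) = (19.5000,15.0000)
o1: d²=17 ≤ ρ²=64; F_rep = 36·(4,1)/17² = (0.4983,0.1246)
F = F_att + ΣF_rep = (19.9983,15.1246)
Δp = p'−p = (1.9998,1.5125); α = Δx/Fx = (11559/5780) / (11559/578) = 1/10
check: Δy/Fy = (4371/2890) / (4371/289) = 1/10 ✓

α = 1/10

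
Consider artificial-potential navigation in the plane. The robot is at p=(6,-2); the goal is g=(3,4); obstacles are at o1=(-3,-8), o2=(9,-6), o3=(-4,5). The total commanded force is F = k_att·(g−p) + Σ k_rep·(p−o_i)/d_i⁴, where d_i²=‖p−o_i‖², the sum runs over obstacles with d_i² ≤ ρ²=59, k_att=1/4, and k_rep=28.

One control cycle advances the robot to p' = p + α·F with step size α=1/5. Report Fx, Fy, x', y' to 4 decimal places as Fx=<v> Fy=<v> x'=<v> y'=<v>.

Fx=-0.8844 Fy=1.6792 x'=5.8231 y'=-1.6642

F_att = 1/4·(g−p) = 1/4·(-3,6) = (-0.7500,1.5000)
o1: d²=117 > ρ²=59 → inactive
o2: d²=25 ≤ ρ²=59; F_rep = 28·(-3,4)/25² = (-0.1344,0.1792)
o3: d²=149 > ρ²=59 → inactive
F = F_att + ΣF_rep = (-0.8844,1.6792)
p' = p + 1/5·F = (5.8231,-1.6642)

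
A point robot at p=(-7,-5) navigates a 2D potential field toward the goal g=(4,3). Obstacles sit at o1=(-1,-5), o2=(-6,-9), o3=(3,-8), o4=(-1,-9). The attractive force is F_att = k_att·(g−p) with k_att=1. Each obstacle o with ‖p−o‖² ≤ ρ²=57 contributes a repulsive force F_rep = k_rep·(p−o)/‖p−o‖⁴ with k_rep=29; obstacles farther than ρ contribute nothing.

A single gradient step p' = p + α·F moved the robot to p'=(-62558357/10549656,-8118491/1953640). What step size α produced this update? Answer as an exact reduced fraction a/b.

F_att = 1·(g−p) = 1·(11,8) = (11.0000,8.0000)
o1: d²=36 ≤ ρ²=57; F_rep = 29·(-6,0)/36² = (-0.1343,0.0000)
o2: d²=17 ≤ ρ²=57; F_rep = 29·(-1,4)/17² = (-0.1003,0.4014)
o3: d²=109 > ρ²=57 → inactive
o4: d²=52 ≤ ρ²=57; F_rep = 29·(-6,4)/52² = (-0.0643,0.0429)
F = F_att + ΣF_rep = (10.7010,8.4443)
Δp = p'−p = (1.0701,0.8444); α = Δx/Fx = (11289235/10549656) / (56446175/5274828) = 1/10
check: Δy/Fy = (1649709/1953640) / (1649709/195364) = 1/10 ✓

α = 1/10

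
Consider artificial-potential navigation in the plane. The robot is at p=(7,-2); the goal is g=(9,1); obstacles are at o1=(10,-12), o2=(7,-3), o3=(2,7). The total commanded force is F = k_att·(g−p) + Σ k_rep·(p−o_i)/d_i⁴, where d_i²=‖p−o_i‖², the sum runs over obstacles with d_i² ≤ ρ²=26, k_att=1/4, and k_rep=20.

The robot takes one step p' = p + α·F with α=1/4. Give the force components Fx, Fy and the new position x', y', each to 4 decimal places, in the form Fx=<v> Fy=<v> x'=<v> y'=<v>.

Fx=0.5000 Fy=20.7500 x'=7.1250 y'=3.1875

F_att = 1/4·(g−p) = 1/4·(2,3) = (0.5000,0.7500)
o1: d²=109 > ρ²=26 → inactive
o2: d²=1 ≤ ρ²=26; F_rep = 20·(0,1)/1² = (0.0000,20.0000)
o3: d²=106 > ρ²=26 → inactive
F = F_att + ΣF_rep = (0.5000,20.7500)
p' = p + 1/4·F = (7.1250,3.1875)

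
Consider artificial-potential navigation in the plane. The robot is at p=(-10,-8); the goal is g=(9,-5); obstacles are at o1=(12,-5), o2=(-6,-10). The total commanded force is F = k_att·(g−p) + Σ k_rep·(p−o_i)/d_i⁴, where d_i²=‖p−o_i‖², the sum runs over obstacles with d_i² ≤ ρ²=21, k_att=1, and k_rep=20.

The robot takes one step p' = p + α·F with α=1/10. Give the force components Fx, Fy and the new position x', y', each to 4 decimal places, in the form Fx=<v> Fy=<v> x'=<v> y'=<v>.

Fx=18.8000 Fy=3.1000 x'=-8.1200 y'=-7.6900

F_att = 1·(g−p) = 1·(19,3) = (19.0000,3.0000)
o1: d²=493 > ρ²=21 → inactive
o2: d²=20 ≤ ρ²=21; F_rep = 20·(-4,2)/20² = (-0.2000,0.1000)
F = F_att + ΣF_rep = (18.8000,3.1000)
p' = p + 1/10·F = (-8.1200,-7.6900)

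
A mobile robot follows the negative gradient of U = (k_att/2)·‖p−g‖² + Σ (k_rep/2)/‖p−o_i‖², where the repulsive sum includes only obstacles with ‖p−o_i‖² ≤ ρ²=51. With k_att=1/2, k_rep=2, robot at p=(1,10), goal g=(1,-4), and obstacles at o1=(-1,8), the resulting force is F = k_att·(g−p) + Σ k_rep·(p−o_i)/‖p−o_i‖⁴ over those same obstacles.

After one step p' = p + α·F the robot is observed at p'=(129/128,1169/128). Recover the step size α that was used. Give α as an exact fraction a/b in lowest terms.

α = 1/8

F_att = 1/2·(g−p) = 1/2·(0,-14) = (0.0000,-7.0000)
o1: d²=8 ≤ ρ²=51; F_rep = 2·(2,2)/8² = (0.0625,0.0625)
F = F_att + ΣF_rep = (0.0625,-6.9375)
Δp = p'−p = (0.0078,-0.8672); α = Δx/Fx = (1/128) / (1/16) = 1/8
check: Δy/Fy = (-111/128) / (-111/16) = 1/8 ✓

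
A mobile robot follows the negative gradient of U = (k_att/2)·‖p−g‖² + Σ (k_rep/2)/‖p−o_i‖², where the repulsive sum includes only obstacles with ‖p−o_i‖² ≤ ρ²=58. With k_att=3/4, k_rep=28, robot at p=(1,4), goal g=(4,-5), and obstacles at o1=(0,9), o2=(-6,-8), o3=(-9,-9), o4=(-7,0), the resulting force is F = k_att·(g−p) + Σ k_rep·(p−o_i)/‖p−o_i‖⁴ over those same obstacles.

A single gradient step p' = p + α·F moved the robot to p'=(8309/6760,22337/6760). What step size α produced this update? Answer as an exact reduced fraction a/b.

α = 1/10

F_att = 3/4·(g−p) = 3/4·(3,-9) = (2.2500,-6.7500)
o1: d²=26 ≤ ρ²=58; F_rep = 28·(1,-5)/26² = (0.0414,-0.2071)
o2: d²=193 > ρ²=58 → inactive
o3: d²=269 > ρ²=58 → inactive
o4: d²=80 > ρ²=58 → inactive
F = F_att + ΣF_rep = (2.2914,-6.9571)
Δp = p'−p = (0.2291,-0.6957); α = Δx/Fx = (1549/6760) / (1549/676) = 1/10
check: Δy/Fy = (-4703/6760) / (-4703/676) = 1/10 ✓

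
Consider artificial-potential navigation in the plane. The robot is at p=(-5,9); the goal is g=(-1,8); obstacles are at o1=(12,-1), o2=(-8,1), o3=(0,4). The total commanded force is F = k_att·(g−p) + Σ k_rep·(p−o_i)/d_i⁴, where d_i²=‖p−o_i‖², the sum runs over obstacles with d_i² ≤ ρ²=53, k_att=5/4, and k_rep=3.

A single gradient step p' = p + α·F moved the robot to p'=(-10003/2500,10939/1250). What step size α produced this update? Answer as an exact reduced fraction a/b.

α = 1/5

F_att = 5/4·(g−p) = 5/4·(4,-1) = (5.0000,-1.2500)
o1: d²=389 > ρ²=53 → inactive
o2: d²=73 > ρ²=53 → inactive
o3: d²=50 ≤ ρ²=53; F_rep = 3·(-5,5)/50² = (-0.0060,0.0060)
F = F_att + ΣF_rep = (4.9940,-1.2440)
Δp = p'−p = (0.9988,-0.2488); α = Δx/Fx = (2497/2500) / (2497/500) = 1/5
check: Δy/Fy = (-311/1250) / (-311/250) = 1/5 ✓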